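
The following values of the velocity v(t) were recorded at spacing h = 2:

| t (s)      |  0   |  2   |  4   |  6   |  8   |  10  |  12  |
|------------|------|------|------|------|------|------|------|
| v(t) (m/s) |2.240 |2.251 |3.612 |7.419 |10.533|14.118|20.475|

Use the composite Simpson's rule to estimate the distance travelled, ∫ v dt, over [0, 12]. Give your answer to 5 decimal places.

97.43800

h = 2, n = 6.
(h/3)·[y₀ + 4y₁ + 2y₂ + 4y₃ + 2y₄ + 4y₅ + y₆] = 0.666667·(146.157) = 97.43800.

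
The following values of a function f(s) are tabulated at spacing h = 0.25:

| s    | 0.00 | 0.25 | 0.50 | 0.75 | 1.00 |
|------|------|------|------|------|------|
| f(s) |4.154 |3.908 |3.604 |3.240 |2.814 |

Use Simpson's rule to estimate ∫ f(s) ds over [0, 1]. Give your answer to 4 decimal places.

3.5640

h = 0.25, n = 4.
(h/3)·[y₀ + 4y₁ + 2y₂ + 4y₃ + y₄] = 0.083333·(42.768) = 3.5640.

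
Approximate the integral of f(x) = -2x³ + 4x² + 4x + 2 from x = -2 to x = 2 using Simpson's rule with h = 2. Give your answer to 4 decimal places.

h = (2 − (-2))/2 = 2.
Nodes x₀,…,x₂ = -2, 0, 2.
f(x) = -2x³ + 4x² + 4x + 2: f₀=26, f₁=2, f₂=10.
(h/3)·[f₀ + 4f₁ + f₂] = 0.666667·(44) = 29.3333.

29.3333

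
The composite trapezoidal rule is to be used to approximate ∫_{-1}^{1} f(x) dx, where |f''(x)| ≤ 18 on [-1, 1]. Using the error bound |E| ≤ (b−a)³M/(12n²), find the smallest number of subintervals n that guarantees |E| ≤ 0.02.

25

Need 144/(12n²) ≤ 0.02.
n² ≥ 144/(12·0.02) = 600 ⇒ n ≥ 24.4949, so the smallest n is 25.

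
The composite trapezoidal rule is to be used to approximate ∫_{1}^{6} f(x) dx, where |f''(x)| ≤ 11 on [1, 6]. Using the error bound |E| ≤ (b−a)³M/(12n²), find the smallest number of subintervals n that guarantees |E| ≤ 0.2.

Need 1375/(12n²) ≤ 0.2.
n² ≥ 1375/(12·0.2) = 572.917 ⇒ n ≥ 23.9357, so the smallest n is 24.

24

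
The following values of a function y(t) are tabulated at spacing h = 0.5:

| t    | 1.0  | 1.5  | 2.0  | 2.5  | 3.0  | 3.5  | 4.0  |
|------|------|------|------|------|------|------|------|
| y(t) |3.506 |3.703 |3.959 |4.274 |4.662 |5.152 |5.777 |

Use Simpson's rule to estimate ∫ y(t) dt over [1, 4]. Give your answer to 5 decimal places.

13.17350

h = 0.5, n = 6.
(h/3)·[y₀ + 4y₁ + 2y₂ + 4y₃ + 2y₄ + 4y₅ + y₆] = 0.166667·(79.041) = 13.17350.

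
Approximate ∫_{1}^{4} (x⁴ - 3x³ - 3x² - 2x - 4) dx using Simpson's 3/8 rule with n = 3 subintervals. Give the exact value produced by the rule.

-75.75

h = (4 − 1)/3 = 1.
Nodes x₀,…,x₃ = 1, 2, 3, 4.
f(x) = x⁴ - 3x³ - 3x² - 2x - 4: f₀=-11, f₁=-28, f₂=-37, f₃=4.
(3h/8)·[f₀ + 3f₁ + 3f₂ + f₃] = 0.375·(-202) = -75.75.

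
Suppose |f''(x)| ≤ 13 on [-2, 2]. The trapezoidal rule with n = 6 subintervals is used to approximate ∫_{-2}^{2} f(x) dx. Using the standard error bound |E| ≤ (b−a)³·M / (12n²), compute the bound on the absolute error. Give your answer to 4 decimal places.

|E| ≤ (4)³·13 / (12·6²) = 832/432 = 1.9259.

1.9259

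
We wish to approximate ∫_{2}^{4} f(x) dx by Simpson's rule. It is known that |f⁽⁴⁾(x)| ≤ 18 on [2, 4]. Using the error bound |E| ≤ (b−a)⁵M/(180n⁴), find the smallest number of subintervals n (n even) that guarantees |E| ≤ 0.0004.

10

Need 576/(180n⁴) ≤ 0.0004.
n⁴ ≥ 576/(180·0.0004) = 8000 ⇒ n ≥ 9.4574, so the smallest even n is 10. (n must be even for Simpson's rule.)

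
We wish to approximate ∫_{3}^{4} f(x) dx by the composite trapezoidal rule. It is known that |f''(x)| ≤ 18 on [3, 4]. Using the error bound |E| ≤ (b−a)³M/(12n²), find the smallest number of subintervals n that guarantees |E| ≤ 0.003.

23

Need 18/(12n²) ≤ 0.003.
n² ≥ 18/(12·0.003) = 500 ⇒ n ≥ 22.3607, so the smallest n is 23.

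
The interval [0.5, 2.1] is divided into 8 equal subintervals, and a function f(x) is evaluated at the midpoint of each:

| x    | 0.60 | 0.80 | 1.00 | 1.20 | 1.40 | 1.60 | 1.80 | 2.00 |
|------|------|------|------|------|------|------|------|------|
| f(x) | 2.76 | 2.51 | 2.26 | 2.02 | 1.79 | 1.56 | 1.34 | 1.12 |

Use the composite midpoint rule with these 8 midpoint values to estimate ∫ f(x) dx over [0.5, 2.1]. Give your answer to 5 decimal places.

h = 0.2, n = 8.
h·[y(m₁) + y(m₂) + y(m₃) + y(m₄) + y(m₅) + y(m₆) + y(m₇) + y(m₈)] = 0.2·(15.36) = 3.07200.

3.07200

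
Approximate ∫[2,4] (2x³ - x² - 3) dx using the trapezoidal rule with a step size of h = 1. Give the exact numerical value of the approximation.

h = (4 − 2)/2 = 1.
Nodes x₀,…,x₂ = 2, 3, 4.
f(x) = 2x³ - x² - 3: f₀=9, f₁=42, f₂=109.
(h/2)·[f₀ + 2f₁ + f₂] = 0.5·(202) = 101.

101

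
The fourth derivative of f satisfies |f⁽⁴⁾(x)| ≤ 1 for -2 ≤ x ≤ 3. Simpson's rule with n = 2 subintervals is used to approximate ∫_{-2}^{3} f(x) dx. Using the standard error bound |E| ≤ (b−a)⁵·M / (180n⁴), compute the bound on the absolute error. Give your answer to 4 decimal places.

|E| ≤ (5)⁵·1 / (180·2⁴) = 3125/2880 = 1.0851.

1.0851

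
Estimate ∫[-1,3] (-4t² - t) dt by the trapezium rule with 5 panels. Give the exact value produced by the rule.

-43.04

h = (3 − (-1))/5 = 0.8.
Nodes t₀,…,t₅ = -1, -0.2, 0.6, 1.4, 2.2, 3.
f(t) = -4t² - t: f₀=-3, f₁=0.04, f₂=-2.04, f₃=-9.24, f₄=-21.56, f₅=-39.
(h/2)·[f₀ + 2f₁ + 2f₂ + 2f₃ + 2f₄ + f₅] = 0.4·(-107.6) = -43.04.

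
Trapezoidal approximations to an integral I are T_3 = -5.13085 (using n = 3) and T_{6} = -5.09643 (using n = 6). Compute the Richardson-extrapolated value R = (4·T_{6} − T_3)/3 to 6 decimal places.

-5.084957

R = (4·T_{6} − T_3) / 3 = (4·(-5.09643) − (-5.13085))/3 = (-15.25487)/3 = -5.084957.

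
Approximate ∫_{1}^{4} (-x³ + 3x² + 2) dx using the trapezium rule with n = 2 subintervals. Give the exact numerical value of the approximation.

0.1875

h = (4 − 1)/2 = 1.5.
Nodes x₀,…,x₂ = 1, 2.5, 4.
f(x) = -x³ + 3x² + 2: f₀=4, f₁=5.125, f₂=-14.
(h/2)·[f₀ + 2f₁ + f₂] = 0.75·(0.25) = 0.1875.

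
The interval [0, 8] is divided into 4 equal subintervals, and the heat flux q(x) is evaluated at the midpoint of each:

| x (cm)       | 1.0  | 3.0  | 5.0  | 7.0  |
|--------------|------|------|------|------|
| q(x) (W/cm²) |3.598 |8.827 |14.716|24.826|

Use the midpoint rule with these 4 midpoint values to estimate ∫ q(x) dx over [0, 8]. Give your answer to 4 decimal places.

103.9340

h = 2, n = 4.
h·[y(m₁) + y(m₂) + y(m₃) + y(m₄)] = 2·(51.967) = 103.9340.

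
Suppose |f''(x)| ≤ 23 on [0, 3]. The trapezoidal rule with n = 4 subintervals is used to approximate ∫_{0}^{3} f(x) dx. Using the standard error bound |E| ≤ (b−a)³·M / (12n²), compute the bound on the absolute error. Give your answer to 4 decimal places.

3.2344

|E| ≤ (3)³·23 / (12·4²) = 621/192 = 3.2344.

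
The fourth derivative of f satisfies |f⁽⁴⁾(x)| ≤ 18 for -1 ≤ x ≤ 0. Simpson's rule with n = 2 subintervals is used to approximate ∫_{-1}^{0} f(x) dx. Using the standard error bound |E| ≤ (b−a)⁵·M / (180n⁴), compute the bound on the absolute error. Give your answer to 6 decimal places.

|E| ≤ (1)⁵·18 / (180·2⁴) = 18/2880 = 0.006250.

0.006250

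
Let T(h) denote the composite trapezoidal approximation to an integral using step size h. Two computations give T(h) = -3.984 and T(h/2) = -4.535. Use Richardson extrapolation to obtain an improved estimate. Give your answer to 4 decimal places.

R = (4·T(h/2) − T(h)) / 3 = (4·(-4.535) − (-3.984))/3 = (-14.156)/3 = -4.7187.

-4.7187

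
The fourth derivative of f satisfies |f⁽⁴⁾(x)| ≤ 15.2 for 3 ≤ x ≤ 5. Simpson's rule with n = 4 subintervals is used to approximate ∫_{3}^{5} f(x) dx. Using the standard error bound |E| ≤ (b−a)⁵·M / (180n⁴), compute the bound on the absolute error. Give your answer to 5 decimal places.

|E| ≤ (2)⁵·15.2 / (180·4⁴) = 486.4/46080 = 0.01056.

0.01056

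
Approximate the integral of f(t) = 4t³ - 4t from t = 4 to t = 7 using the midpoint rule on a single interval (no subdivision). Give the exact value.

1930.5

M = (b−a)·f(5.5) = 3·(643.5) = 1930.5.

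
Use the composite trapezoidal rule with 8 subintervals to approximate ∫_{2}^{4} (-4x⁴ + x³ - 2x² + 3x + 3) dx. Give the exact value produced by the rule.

-751.453125

h = (4 − 2)/8 = 0.25.
Nodes x₀,…,x₈ = 2, 2.25, 2.5, 2.75, 3, 3.25, 3.5, 3.75, 4.
f(x) = -4x⁴ + x³ - 2x² + 3x + 3: f₀=-55, f₁=-91.5, f₂=-142.625, f₃=-211.84375, f₄=-303, f₅=-420.3125, f₆=-568.375, f₇=-752.15625, f₈=-977.
(h/2)·[f₀ + 2f₁ + 2f₂ + 2f₃ + 2f₄ + 2f₅ + 2f₆ + 2f₇ + f₈] = 0.125·(-6011.625) = -751.453125.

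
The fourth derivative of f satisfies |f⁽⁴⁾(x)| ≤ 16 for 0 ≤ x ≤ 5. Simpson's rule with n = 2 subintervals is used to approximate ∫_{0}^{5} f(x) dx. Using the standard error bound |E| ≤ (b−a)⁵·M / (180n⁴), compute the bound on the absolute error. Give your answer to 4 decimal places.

17.3611

|E| ≤ (5)⁵·16 / (180·2⁴) = 50000/2880 = 17.3611.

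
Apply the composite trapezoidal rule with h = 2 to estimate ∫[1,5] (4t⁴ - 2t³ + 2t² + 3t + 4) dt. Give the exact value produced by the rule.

h = (5 − 1)/2 = 2.
Nodes t₀,…,t₂ = 1, 3, 5.
f(t) = 4t⁴ - 2t³ + 2t² + 3t + 4: f₀=11, f₁=301, f₂=2319.
(h/2)·[f₀ + 2f₁ + f₂] = 1·(2932) = 2932.

2932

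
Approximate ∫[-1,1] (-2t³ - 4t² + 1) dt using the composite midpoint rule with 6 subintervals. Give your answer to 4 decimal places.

-0.5926

h = (1 − (-1))/6 = 0.333333.
Midpoints m₁,…,m₆ = -0.833333, -0.5, -0.166667, 0.166667, 0.5, 0.833333.
f(m₁)=-0.620370, f(m₂)=0.25, f(m₃)=0.898148, f(m₄)=0.879630, f(m₅)=-0.25, f(m₆)=-2.935185.
h·[f(m₁) + f(m₂) + f(m₃) + f(m₄) + f(m₅) + f(m₆)] = 0.333333·(-1.777778) = -0.5926.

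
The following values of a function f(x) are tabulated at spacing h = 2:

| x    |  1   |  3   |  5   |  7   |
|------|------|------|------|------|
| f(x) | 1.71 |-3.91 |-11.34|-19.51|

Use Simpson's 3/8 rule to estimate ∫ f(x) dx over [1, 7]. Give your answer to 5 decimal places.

-47.66250

h = 2, n = 3.
(3h/8)·[y₀ + 3y₁ + 3y₂ + y₃] = 0.75·(-63.55) = -47.66250.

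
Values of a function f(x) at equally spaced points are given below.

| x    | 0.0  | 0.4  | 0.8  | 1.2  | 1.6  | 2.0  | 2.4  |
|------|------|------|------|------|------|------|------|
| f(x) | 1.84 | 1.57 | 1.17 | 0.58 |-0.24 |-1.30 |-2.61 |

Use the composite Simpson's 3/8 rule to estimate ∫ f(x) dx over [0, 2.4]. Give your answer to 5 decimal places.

h = 0.4, n = 6.
(3h/8)·[y₀ + 3y₁ + 3y₂ + 2y₃ + 3y₄ + 3y₅ + y₆] = 0.15·(3.99) = 0.59850.

0.59850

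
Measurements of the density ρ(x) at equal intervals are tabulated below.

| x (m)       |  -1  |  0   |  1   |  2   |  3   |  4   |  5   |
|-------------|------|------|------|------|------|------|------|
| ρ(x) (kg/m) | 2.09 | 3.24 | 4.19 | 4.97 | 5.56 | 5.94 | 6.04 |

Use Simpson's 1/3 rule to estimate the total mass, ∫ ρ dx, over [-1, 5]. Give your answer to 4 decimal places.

h = 1, n = 6.
(h/3)·[y₀ + 4y₁ + 2y₂ + 4y₃ + 2y₄ + 4y₅ + y₆] = 0.333333·(84.23) = 28.0767.

28.0767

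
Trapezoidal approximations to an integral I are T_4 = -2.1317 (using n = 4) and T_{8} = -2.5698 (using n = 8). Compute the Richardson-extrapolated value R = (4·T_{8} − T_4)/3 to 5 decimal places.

R = (4·T_{8} − T_4) / 3 = (4·(-2.5698) − (-2.1317))/3 = (-8.1475)/3 = -2.71583.

-2.71583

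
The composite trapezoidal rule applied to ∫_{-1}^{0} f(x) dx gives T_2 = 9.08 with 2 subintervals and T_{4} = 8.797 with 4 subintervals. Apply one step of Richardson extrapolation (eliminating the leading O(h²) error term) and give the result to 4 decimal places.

8.7027

R = (4·T_{4} − T_2) / 3 = (4·8.797 − 9.08)/3 = (26.108)/3 = 8.7027.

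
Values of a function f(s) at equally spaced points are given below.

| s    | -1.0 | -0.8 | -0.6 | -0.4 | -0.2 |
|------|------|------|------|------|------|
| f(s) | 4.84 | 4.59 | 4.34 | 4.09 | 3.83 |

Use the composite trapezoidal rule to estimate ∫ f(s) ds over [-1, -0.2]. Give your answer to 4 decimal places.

h = 0.2, n = 4.
(h/2)·[y₀ + 2y₁ + 2y₂ + 2y₃ + y₄] = 0.1·(34.71) = 3.4710.

3.4710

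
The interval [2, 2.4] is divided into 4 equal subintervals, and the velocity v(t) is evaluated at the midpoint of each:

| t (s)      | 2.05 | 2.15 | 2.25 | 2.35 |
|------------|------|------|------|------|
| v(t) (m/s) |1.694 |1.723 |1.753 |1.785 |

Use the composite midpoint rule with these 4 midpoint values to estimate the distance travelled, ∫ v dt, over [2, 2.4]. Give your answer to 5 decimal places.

h = 0.1, n = 4.
h·[y(m₁) + y(m₂) + y(m₃) + y(m₄)] = 0.1·(6.955) = 0.69550.

0.69550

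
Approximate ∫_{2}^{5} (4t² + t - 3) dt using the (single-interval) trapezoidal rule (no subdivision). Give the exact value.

T = (b−a)/2 · [f(2) + f(5)] = 1.5·[15 + 102] = 175.5.

175.5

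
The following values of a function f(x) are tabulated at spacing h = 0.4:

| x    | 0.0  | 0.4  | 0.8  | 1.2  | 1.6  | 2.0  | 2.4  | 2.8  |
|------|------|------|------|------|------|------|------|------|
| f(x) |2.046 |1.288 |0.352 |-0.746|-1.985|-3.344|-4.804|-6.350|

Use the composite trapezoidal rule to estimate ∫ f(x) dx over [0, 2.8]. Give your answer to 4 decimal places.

h = 0.4, n = 7.
(h/2)·[y₀ + 2y₁ + 2y₂ + 2y₃ + 2y₄ + 2y₅ + 2y₆ + y₇] = 0.2·(-22.782) = -4.5564.

-4.5564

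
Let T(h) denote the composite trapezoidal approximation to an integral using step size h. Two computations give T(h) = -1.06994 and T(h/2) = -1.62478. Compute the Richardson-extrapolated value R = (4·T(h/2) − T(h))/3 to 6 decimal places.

R = (4·T(h/2) − T(h)) / 3 = (4·(-1.62478) − (-1.06994))/3 = (-5.42918)/3 = -1.809727.

-1.809727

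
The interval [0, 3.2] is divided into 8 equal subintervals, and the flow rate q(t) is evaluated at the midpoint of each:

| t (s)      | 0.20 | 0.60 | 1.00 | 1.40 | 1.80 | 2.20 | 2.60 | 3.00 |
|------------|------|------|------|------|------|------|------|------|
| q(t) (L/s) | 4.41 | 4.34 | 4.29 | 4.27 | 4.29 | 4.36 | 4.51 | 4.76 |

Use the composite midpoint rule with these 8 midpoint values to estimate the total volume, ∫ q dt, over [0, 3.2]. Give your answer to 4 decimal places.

14.0920

h = 0.4, n = 8.
h·[y(m₁) + y(m₂) + y(m₃) + y(m₄) + y(m₅) + y(m₆) + y(m₇) + y(m₈)] = 0.4·(35.23) = 14.0920.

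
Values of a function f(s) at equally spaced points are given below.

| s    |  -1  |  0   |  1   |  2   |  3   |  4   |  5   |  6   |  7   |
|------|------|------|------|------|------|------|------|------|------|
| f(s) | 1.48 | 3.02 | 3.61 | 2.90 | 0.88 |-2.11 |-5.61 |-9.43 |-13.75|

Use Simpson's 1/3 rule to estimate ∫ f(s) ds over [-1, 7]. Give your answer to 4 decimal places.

h = 1, n = 8.
(h/3)·[y₀ + 4y₁ + 2y₂ + 4y₃ + 2y₄ + 4y₅ + 2y₆ + 4y₇ + y₈] = 0.333333·(-36.99) = -12.3300.

-12.3300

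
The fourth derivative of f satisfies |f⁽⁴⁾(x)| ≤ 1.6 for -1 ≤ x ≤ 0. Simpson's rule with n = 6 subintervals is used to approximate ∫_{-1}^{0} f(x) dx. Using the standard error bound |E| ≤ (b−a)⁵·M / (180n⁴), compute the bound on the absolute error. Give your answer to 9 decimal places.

0.000006859

|E| ≤ (1)⁵·1.6 / (180·6⁴) = 1.6/233280 = 0.000006859.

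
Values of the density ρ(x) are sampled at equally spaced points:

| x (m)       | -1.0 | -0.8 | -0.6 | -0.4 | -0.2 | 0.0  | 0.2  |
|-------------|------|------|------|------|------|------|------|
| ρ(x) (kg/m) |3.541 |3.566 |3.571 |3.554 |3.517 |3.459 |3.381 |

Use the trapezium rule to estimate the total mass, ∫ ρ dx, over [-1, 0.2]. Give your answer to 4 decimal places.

h = 0.2, n = 6.
(h/2)·[y₀ + 2y₁ + 2y₂ + 2y₃ + 2y₄ + 2y₅ + y₆] = 0.1·(42.256) = 4.2256.

4.2256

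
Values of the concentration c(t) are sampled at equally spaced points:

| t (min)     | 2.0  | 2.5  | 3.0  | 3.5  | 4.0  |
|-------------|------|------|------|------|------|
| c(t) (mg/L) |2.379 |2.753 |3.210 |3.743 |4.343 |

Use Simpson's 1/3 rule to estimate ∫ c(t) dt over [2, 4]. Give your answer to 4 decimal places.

h = 0.5, n = 4.
(h/3)·[y₀ + 4y₁ + 2y₂ + 4y₃ + y₄] = 0.166667·(39.126) = 6.5210.

6.5210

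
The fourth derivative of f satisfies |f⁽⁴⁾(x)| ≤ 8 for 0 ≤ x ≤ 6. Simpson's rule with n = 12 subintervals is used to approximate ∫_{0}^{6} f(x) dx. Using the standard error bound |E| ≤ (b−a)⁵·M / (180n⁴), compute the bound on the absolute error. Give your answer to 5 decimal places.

|E| ≤ (6)⁵·8 / (180·12⁴) = 62208/3732480 = 0.01667.

0.01667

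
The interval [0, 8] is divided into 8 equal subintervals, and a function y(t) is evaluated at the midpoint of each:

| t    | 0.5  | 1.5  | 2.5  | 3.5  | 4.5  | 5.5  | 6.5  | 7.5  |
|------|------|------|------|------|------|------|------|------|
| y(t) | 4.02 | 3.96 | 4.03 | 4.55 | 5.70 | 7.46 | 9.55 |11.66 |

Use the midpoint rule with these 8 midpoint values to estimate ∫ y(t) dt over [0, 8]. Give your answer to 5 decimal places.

h = 1, n = 8.
h·[y(m₁) + y(m₂) + y(m₃) + y(m₄) + y(m₅) + y(m₆) + y(m₇) + y(m₈)] = 1·(50.93) = 50.93000.

50.93000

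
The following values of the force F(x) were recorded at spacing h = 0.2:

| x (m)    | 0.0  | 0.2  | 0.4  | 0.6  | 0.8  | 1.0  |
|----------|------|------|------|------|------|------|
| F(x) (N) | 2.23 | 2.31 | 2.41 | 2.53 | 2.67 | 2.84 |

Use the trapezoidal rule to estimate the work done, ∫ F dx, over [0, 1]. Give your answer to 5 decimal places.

2.49100

h = 0.2, n = 5.
(h/2)·[y₀ + 2y₁ + 2y₂ + 2y₃ + 2y₄ + y₅] = 0.1·(24.91) = 2.49100.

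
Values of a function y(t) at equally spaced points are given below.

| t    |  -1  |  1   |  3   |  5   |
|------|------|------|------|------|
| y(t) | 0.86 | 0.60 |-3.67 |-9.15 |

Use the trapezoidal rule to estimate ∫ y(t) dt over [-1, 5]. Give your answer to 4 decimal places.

-14.4300

h = 2, n = 3.
(h/2)·[y₀ + 2y₁ + 2y₂ + y₃] = 1·(-14.43) = -14.4300.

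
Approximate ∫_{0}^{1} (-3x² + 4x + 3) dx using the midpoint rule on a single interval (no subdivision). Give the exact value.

M = (b−a)·f(0.5) = 1·(4.25) = 4.25.

4.25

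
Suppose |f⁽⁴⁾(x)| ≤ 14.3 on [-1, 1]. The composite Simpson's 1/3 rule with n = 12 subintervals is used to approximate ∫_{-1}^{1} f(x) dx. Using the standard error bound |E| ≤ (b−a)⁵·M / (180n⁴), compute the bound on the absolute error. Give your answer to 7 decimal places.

|E| ≤ (2)⁵·14.3 / (180·12⁴) = 457.6/3732480 = 0.0001226.

0.0001226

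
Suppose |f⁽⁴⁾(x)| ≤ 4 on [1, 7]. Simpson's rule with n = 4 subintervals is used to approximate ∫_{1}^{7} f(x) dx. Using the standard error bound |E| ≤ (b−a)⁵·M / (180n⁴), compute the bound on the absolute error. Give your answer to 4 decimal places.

0.6750

|E| ≤ (6)⁵·4 / (180·4⁴) = 31104/46080 = 0.6750.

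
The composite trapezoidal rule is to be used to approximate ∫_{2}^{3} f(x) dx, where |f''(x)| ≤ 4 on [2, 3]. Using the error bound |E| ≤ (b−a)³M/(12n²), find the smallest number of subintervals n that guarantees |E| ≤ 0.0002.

41

Need 4/(12n²) ≤ 0.0002.
n² ≥ 4/(12·0.0002) = 1666.67 ⇒ n ≥ 40.8248, so the smallest n is 41.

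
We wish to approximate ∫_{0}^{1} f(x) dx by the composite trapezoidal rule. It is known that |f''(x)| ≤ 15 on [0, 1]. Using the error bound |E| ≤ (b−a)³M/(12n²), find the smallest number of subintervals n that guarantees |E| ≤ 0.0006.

46

Need 15/(12n²) ≤ 0.0006.
n² ≥ 15/(12·0.0006) = 2083.33 ⇒ n ≥ 45.6435, so the smallest n is 46.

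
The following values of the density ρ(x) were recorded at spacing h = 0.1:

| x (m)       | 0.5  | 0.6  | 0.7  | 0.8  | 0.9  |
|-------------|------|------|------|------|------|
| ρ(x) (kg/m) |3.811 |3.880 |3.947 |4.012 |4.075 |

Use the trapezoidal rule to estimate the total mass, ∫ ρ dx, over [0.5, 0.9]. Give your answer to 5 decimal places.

1.57820

h = 0.1, n = 4.
(h/2)·[y₀ + 2y₁ + 2y₂ + 2y₃ + y₄] = 0.05·(31.564) = 1.57820.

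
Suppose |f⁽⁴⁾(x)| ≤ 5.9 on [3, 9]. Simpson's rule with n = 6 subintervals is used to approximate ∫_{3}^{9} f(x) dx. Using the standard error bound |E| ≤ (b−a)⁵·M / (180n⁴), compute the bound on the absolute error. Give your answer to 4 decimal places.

|E| ≤ (6)⁵·5.9 / (180·6⁴) = 45878.4/233280 = 0.1967.

0.1967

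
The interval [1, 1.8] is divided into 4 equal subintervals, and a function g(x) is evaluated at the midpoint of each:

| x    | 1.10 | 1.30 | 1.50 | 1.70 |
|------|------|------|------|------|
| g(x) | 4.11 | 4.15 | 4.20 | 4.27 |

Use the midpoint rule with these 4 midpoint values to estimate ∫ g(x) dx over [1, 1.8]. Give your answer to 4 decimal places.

h = 0.2, n = 4.
h·[y(m₁) + y(m₂) + y(m₃) + y(m₄)] = 0.2·(16.73) = 3.3460.

3.3460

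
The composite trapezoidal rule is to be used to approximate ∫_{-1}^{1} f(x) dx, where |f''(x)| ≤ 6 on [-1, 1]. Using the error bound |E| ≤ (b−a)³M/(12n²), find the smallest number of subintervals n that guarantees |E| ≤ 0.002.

45

Need 48/(12n²) ≤ 0.002.
n² ≥ 48/(12·0.002) = 2000 ⇒ n ≥ 44.7214, so the smallest n is 45.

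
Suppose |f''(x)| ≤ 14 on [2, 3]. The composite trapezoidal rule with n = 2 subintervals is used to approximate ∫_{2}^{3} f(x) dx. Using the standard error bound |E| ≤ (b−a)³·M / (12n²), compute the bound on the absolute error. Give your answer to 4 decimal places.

|E| ≤ (1)³·14 / (12·2²) = 14/48 = 0.2917.

0.2917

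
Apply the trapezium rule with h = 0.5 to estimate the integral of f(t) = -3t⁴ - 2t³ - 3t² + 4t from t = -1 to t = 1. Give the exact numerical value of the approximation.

-3.9375

h = (1 − (-1))/4 = 0.5.
Nodes t₀,…,t₄ = -1, -0.5, 0, 0.5, 1.
f(t) = -3t⁴ - 2t³ - 3t² + 4t: f₀=-8, f₁=-2.6875, f₂=0, f₃=0.8125, f₄=-4.
(h/2)·[f₀ + 2f₁ + 2f₂ + 2f₃ + f₄] = 0.25·(-15.75) = -3.9375.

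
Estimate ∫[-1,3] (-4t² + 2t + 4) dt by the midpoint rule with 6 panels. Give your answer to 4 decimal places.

h = (3 − (-1))/6 = 0.666667.
Midpoints m₁,…,m₆ = -0.666667, 0, 0.666667, 1.333333, 2, 2.666667.
f(m₁)=0.888889, f(m₂)=4, f(m₃)=3.555556, f(m₄)=-0.444444, f(m₅)=-8, f(m₆)=-19.111111.
h·[f(m₁) + f(m₂) + f(m₃) + f(m₄) + f(m₅) + f(m₆)] = 0.666667·(-19.111111) = -12.7407.

-12.7407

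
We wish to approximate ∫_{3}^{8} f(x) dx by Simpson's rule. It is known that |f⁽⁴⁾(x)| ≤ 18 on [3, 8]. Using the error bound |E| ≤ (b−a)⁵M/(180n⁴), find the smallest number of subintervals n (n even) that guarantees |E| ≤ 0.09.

Need 56250/(180n⁴) ≤ 0.09.
n⁴ ≥ 56250/(180·0.09) = 3472.22 ⇒ n ≥ 7.6763, so the smallest even n is 8. (n must be even for Simpson's rule.)

8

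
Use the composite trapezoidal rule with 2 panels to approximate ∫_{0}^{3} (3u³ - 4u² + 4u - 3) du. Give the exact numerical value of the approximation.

44.4375

h = (3 − 0)/2 = 1.5.
Nodes u₀,…,u₂ = 0, 1.5, 3.
f(u) = 3u³ - 4u² + 4u - 3: f₀=-3, f₁=4.125, f₂=54.
(h/2)·[f₀ + 2f₁ + f₂] = 0.75·(59.25) = 44.4375.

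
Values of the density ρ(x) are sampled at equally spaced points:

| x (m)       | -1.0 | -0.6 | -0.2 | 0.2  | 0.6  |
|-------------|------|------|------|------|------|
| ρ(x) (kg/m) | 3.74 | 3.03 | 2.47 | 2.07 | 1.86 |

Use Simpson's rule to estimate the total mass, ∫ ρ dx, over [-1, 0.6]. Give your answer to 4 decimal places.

4.1253

h = 0.4, n = 4.
(h/3)·[y₀ + 4y₁ + 2y₂ + 4y₃ + y₄] = 0.133333·(30.94) = 4.1253.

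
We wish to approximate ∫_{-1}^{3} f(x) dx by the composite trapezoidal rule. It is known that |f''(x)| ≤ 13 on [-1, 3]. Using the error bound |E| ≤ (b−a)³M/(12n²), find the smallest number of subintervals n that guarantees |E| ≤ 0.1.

Need 832/(12n²) ≤ 0.1.
n² ≥ 832/(12·0.1) = 693.333 ⇒ n ≥ 26.3312, so the smallest n is 27.

27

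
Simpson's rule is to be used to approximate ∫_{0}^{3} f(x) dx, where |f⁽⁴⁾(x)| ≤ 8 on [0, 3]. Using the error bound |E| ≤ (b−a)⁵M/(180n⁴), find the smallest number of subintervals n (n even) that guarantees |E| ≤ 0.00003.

Need 1944/(180n⁴) ≤ 0.00003.
n⁴ ≥ 1944/(180·0.00003) = 360000 ⇒ n ≥ 24.4949, so the smallest even n is 26. (n must be even for Simpson's rule.)

26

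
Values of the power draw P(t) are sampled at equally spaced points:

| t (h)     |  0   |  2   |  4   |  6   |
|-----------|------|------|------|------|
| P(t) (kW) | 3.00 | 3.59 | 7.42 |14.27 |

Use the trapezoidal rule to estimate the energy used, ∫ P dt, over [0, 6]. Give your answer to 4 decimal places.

39.2900

h = 2, n = 3.
(h/2)·[y₀ + 2y₁ + 2y₂ + y₃] = 1·(39.29) = 39.2900.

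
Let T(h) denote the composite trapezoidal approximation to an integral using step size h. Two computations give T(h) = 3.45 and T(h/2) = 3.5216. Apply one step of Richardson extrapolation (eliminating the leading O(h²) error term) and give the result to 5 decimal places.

R = (4·T(h/2) − T(h)) / 3 = (4·3.5216 − 3.45)/3 = (10.6364)/3 = 3.54547.

3.54547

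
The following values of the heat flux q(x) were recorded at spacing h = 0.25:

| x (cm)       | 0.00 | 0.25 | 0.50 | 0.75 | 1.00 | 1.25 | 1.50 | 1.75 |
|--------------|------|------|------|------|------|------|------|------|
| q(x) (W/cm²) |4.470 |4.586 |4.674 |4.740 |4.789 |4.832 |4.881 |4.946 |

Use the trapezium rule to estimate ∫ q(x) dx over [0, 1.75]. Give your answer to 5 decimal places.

h = 0.25, n = 7.
(h/2)·[y₀ + 2y₁ + 2y₂ + 2y₃ + 2y₄ + 2y₅ + 2y₆ + y₇] = 0.125·(66.420) = 8.30250.

8.30250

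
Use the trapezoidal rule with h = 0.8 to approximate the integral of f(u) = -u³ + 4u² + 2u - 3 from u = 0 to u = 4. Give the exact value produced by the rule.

h = (4 − 0)/5 = 0.8.
Nodes u₀,…,u₅ = 0, 0.8, 1.6, 2.4, 3.2, 4.
f(u) = -u³ + 4u² + 2u - 3: f₀=-3, f₁=0.648, f₂=6.344, f₃=11.016, f₄=11.592, f₅=5.
(h/2)·[f₀ + 2f₁ + 2f₂ + 2f₃ + 2f₄ + f₅] = 0.4·(61.2) = 24.48.

24.48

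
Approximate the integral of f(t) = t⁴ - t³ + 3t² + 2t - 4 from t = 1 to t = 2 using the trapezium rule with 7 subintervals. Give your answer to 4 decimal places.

8.4925

h = (2 − 1)/7 = 0.142857.
Nodes t₀,…,t₇ = 1, 1.142857, 1.285714, 1.428571, 1.571429, 1.714286, 1.857143, 2.
f(t) = t⁴ - t³ + 3t² + 2t - 4: f₀=1, f₁=2.417326, f₂=4.137859, f₃=6.229071, f₄=8.768430, f₅=11.843399, f₆=15.551437, f₇=20.
(h/2)·[f₀ + 2f₁ + 2f₂ + 2f₃ + 2f₄ + 2f₅ + 2f₆ + f₇] = 0.071429·(118.895044) = 8.4925.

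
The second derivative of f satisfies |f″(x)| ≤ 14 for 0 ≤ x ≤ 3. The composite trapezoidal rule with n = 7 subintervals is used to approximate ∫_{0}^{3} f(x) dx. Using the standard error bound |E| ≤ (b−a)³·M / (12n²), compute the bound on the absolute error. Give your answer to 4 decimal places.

0.6429

|E| ≤ (3)³·14 / (12·7²) = 378/588 = 0.6429.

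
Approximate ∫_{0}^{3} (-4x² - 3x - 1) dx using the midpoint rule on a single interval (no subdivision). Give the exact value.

-43.5

M = (b−a)·f(1.5) = 3·(-14.5) = -43.5.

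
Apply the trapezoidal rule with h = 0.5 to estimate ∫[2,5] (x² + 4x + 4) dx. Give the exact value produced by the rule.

93.125

h = (5 − 2)/6 = 0.5.
Nodes x₀,…,x₆ = 2, 2.5, 3, 3.5, 4, 4.5, 5.
f(x) = x² + 4x + 4: f₀=16, f₁=20.25, f₂=25, f₃=30.25, f₄=36, f₅=42.25, f₆=49.
(h/2)·[f₀ + 2f₁ + 2f₂ + 2f₃ + 2f₄ + 2f₅ + f₆] = 0.25·(372.5) = 93.125.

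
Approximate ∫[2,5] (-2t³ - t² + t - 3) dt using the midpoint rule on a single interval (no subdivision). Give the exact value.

M = (b−a)·f(3.5) = 3·(-97.5) = -292.5.

-292.5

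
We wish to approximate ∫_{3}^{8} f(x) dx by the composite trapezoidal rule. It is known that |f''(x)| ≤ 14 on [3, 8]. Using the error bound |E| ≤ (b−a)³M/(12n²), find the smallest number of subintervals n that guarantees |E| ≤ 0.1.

Need 1750/(12n²) ≤ 0.1.
n² ≥ 1750/(12·0.1) = 1458.33 ⇒ n ≥ 38.1881, so the smallest n is 39.

39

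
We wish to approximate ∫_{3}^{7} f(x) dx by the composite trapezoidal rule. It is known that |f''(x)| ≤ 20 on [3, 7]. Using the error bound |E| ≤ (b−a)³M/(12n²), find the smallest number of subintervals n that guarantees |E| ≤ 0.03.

Need 1280/(12n²) ≤ 0.03.
n² ≥ 1280/(12·0.03) = 3555.56 ⇒ n ≥ 59.6285, so the smallest n is 60.

60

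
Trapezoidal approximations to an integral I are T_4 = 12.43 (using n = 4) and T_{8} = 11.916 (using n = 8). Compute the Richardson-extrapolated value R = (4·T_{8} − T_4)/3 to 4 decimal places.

11.7447

R = (4·T_{8} − T_4) / 3 = (4·11.916 − 12.43)/3 = (35.234)/3 = 11.7447.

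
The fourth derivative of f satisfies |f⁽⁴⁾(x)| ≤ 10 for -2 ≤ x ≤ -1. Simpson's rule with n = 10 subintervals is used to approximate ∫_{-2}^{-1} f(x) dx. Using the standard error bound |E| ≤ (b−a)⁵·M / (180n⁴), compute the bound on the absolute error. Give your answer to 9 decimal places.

|E| ≤ (1)⁵·10 / (180·10⁴) = 10/1800000 = 0.000005556.

0.000005556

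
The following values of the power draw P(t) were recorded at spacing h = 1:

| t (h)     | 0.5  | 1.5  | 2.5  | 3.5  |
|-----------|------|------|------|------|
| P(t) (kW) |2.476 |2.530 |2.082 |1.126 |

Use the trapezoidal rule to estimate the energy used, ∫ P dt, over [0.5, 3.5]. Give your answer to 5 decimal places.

6.41300

h = 1, n = 3.
(h/2)·[y₀ + 2y₁ + 2y₂ + y₃] = 0.5·(12.826) = 6.41300.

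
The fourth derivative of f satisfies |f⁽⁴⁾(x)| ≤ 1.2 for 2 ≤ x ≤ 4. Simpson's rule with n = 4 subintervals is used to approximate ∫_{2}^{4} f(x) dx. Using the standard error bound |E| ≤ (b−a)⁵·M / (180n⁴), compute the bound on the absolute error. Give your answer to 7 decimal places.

0.0008333

|E| ≤ (2)⁵·1.2 / (180·4⁴) = 38.4/46080 = 0.0008333.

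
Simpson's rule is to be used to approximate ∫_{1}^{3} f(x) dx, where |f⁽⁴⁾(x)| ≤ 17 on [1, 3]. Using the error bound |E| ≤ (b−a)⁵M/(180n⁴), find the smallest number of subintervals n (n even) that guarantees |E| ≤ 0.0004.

Need 544/(180n⁴) ≤ 0.0004.
n⁴ ≥ 544/(180·0.0004) = 7555.56 ⇒ n ≥ 9.3232, so the smallest even n is 10. (n must be even for Simpson's rule.)

10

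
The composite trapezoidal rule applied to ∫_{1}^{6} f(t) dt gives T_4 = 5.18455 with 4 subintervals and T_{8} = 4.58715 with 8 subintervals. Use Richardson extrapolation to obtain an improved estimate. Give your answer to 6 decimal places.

4.388017

R = (4·T_{8} − T_4) / 3 = (4·4.58715 − 5.18455)/3 = (13.16405)/3 = 4.388017.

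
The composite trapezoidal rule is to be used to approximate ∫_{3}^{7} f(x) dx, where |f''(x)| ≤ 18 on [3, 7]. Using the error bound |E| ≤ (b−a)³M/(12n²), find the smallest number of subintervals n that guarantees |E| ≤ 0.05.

44

Need 1152/(12n²) ≤ 0.05.
n² ≥ 1152/(12·0.05) = 1920 ⇒ n ≥ 43.8178, so the smallest n is 44.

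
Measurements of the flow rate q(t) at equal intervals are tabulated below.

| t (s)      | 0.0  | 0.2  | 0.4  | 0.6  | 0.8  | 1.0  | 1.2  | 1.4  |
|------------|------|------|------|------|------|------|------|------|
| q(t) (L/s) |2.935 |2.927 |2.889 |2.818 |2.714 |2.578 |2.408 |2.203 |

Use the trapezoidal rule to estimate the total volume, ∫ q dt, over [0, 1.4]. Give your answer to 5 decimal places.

3.78060

h = 0.2, n = 7.
(h/2)·[y₀ + 2y₁ + 2y₂ + 2y₃ + 2y₄ + 2y₅ + 2y₆ + y₇] = 0.1·(37.806) = 3.78060.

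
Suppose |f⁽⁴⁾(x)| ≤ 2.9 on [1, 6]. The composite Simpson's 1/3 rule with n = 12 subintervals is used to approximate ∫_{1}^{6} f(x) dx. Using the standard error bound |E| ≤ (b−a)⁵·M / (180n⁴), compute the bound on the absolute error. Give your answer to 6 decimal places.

|E| ≤ (5)⁵·2.9 / (180·12⁴) = 9062.5/3732480 = 0.002428.

0.002428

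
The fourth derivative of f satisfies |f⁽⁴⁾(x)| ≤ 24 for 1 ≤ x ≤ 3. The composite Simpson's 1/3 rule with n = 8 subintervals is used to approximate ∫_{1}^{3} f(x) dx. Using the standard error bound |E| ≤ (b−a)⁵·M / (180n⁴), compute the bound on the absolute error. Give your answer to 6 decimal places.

|E| ≤ (2)⁵·24 / (180·8⁴) = 768/737280 = 0.001042.

0.001042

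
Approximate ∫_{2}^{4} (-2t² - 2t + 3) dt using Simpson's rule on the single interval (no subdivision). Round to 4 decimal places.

-43.3333

S = (b−a)/6 · [f(2) + 4f(3) + f(4)] = 0.333333·[(-9) + 4·(-21) + (-37)] = -43.3333.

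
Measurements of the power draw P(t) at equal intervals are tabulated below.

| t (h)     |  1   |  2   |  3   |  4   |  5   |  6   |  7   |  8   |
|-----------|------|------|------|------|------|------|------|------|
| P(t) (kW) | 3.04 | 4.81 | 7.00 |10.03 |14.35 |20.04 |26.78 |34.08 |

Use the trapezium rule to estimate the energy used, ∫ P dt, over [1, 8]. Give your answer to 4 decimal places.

h = 1, n = 7.
(h/2)·[y₀ + 2y₁ + 2y₂ + 2y₃ + 2y₄ + 2y₅ + 2y₆ + y₇] = 0.5·(203.14) = 101.5700.

101.5700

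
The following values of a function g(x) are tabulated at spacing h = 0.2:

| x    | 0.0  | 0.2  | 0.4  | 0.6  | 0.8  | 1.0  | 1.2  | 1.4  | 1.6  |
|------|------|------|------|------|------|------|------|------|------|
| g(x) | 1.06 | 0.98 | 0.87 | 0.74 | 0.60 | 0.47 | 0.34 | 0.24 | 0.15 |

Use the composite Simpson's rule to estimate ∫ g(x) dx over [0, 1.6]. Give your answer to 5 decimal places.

0.97000

h = 0.2, n = 8.
(h/3)·[y₀ + 4y₁ + 2y₂ + 4y₃ + 2y₄ + 4y₅ + 2y₆ + 4y₇ + y₈] = 0.066667·(14.55) = 0.97000.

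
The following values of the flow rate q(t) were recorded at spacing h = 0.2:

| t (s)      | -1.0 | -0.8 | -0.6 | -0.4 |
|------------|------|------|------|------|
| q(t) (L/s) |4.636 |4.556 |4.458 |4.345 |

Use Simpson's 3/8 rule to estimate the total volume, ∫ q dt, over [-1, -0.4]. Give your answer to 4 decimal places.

2.7017

h = 0.2, n = 3.
(3h/8)·[y₀ + 3y₁ + 3y₂ + y₃] = 0.075·(36.023) = 2.7017.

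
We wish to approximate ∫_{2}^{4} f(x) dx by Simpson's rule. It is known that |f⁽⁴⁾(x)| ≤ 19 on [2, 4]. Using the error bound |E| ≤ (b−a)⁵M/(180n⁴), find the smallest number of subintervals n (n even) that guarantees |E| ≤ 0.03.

Need 608/(180n⁴) ≤ 0.03.
n⁴ ≥ 608/(180·0.03) = 112.593 ⇒ n ≥ 3.2574, so the smallest even n is 4. (n must be even for Simpson's rule.)

4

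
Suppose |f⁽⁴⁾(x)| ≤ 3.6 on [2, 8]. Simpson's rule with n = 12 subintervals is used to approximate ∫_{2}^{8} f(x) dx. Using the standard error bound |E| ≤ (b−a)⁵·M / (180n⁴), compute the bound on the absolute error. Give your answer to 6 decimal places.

0.007500

|E| ≤ (6)⁵·3.6 / (180·12⁴) = 27993.6/3732480 = 0.007500.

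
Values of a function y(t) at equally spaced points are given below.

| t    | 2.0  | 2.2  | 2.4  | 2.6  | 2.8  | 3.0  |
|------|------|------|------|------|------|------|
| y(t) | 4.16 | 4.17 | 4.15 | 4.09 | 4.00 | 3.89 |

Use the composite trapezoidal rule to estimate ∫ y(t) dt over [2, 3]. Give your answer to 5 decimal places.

4.08700

h = 0.2, n = 5.
(h/2)·[y₀ + 2y₁ + 2y₂ + 2y₃ + 2y₄ + y₅] = 0.1·(40.87) = 4.08700.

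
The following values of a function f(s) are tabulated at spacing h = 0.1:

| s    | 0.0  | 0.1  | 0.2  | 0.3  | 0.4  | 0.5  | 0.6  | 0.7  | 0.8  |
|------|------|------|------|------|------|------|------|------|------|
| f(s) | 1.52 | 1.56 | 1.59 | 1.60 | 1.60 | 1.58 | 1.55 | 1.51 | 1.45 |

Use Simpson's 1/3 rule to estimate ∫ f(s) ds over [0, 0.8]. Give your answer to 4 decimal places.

h = 0.1, n = 8.
(h/3)·[y₀ + 4y₁ + 2y₂ + 4y₃ + 2y₄ + 4y₅ + 2y₆ + 4y₇ + y₈] = 0.033333·(37.45) = 1.2483.

1.2483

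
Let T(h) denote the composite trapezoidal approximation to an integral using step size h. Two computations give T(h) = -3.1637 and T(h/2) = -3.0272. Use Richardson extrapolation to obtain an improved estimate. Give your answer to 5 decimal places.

R = (4·T(h/2) − T(h)) / 3 = (4·(-3.0272) − (-3.1637))/3 = (-8.9451)/3 = -2.98170.

-2.98170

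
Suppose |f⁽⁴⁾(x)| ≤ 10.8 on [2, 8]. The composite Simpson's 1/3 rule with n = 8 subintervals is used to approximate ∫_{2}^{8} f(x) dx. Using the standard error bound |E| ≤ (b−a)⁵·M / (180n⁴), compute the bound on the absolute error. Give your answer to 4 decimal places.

|E| ≤ (6)⁵·10.8 / (180·8⁴) = 83980.8/737280 = 0.1139.

0.1139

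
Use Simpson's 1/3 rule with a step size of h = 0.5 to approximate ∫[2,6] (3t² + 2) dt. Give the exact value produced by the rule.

216

h = (6 − 2)/8 = 0.5.
Nodes t₀,…,t₈ = 2, 2.5, 3, 3.5, 4, 4.5, 5, 5.5, 6.
f(t) = 3t² + 2: f₀=14, f₁=20.75, f₂=29, f₃=38.75, f₄=50, f₅=62.75, f₆=77, f₇=92.75, f₈=110.
(h/3)·[f₀ + 4f₁ + 2f₂ + 4f₃ + 2f₄ + 4f₅ + 2f₆ + 4f₇ + f₈] = 0.166667·(1296) = 216.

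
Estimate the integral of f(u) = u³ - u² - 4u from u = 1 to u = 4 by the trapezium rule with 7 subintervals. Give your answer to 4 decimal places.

h = (4 − 1)/7 = 0.428571.
Nodes u₀,…,u₇ = 1, 1.428571, 1.857143, 2.285714, 2.714286, 3.142857, 3.571429, 4.
f(u) = u³ - u² - 4u: f₀=-4, f₁=-4.839650, f₂=-4.472303, f₃=-2.425656, f₄=1.772595, f₅=8.594752, f₆=18.513120, f₇=32.
(h/2)·[f₀ + 2f₁ + 2f₂ + 2f₃ + 2f₄ + 2f₅ + 2f₆ + f₇] = 0.214286·(62.285714) = 13.3469.

13.3469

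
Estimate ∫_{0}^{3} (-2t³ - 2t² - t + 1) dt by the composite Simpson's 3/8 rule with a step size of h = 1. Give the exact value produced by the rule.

h = (3 − 0)/3 = 1.
Nodes t₀,…,t₃ = 0, 1, 2, 3.
f(t) = -2t³ - 2t² - t + 1: f₀=1, f₁=-4, f₂=-25, f₃=-74.
(3h/8)·[f₀ + 3f₁ + 3f₂ + f₃] = 0.375·(-160) = -60.

-60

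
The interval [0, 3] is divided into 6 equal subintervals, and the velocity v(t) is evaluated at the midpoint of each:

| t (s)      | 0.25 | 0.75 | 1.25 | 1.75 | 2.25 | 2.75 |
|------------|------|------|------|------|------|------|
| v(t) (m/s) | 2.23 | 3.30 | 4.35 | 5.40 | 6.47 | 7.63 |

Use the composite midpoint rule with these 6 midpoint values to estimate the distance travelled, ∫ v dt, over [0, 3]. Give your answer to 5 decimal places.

h = 0.5, n = 6.
h·[y(m₁) + y(m₂) + y(m₃) + y(m₄) + y(m₅) + y(m₆)] = 0.5·(29.38) = 14.69000.

14.69000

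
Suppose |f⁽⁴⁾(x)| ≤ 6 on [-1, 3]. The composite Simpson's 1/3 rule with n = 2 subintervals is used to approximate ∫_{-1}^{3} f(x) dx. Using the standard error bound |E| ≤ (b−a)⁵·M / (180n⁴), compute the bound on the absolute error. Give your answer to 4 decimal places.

2.1333

|E| ≤ (4)⁵·6 / (180·2⁴) = 6144/2880 = 2.1333.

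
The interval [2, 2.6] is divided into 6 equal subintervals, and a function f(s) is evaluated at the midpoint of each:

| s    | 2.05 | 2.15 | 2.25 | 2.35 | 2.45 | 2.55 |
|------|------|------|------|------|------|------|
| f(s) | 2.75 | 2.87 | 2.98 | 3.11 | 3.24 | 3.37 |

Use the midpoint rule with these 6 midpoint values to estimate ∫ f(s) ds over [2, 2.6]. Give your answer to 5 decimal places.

h = 0.1, n = 6.
h·[y(m₁) + y(m₂) + y(m₃) + y(m₄) + y(m₅) + y(m₆)] = 0.1·(18.32) = 1.83200.

1.83200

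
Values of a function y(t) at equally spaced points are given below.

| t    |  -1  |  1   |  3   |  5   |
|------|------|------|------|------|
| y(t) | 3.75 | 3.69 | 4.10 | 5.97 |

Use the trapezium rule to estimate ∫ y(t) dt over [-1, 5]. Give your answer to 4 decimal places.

h = 2, n = 3.
(h/2)·[y₀ + 2y₁ + 2y₂ + y₃] = 1·(25.30) = 25.3000.

25.3000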